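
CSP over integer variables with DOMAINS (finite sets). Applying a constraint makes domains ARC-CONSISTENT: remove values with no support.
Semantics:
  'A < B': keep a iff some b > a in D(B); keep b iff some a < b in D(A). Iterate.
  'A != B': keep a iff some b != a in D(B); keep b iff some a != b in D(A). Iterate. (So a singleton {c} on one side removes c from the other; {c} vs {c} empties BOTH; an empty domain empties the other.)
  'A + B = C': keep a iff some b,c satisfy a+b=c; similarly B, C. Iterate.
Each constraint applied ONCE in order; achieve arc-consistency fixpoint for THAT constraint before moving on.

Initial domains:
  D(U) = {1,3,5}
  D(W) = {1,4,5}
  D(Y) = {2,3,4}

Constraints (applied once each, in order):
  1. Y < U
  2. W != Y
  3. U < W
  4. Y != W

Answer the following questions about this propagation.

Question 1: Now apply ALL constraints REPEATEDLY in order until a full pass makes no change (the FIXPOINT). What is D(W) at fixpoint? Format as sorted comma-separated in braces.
pass 0 (initial): D(W)={1,4,5}
pass 1: U {1,3,5}->{3}; W {1,4,5}->{4,5}
pass 2: Y {2,3,4}->{2}
pass 3: no change
Fixpoint after 3 passes: D(W) = {4,5}

Answer: {4,5}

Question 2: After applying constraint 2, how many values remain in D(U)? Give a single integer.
Constraint 1 (Y < U) on D(Y)={2,3,4} D(U)={1,3,5}: U {1,3,5}->{3,5}
Constraint 2 (W != Y) on D(W)={1,4,5} D(Y)={2,3,4}: no change
So after constraint 2: D(U)={3,5}, size = 2

Answer: 2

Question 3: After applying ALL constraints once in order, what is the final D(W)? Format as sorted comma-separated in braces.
Answer: {4,5}

Derivation:
Constraint 1 (Y < U) on D(Y)={2,3,4} D(U)={1,3,5}: U {1,3,5}->{3,5}
Constraint 2 (W != Y) on D(W)={1,4,5} D(Y)={2,3,4}: no change
Constraint 3 (U < W) on D(U)={3,5} D(W)={1,4,5}: U {3,5}->{3}; W {1,4,5}->{4,5}
Constraint 4 (Y != W) on D(Y)={2,3,4} D(W)={4,5}: no change
So after all 4 constraints: D(W) = {4,5}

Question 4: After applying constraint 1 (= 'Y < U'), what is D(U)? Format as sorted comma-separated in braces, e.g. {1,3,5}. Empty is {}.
Constraint 1 (Y < U) on D(Y)={2,3,4} D(U)={1,3,5}: U {1,3,5}->{3,5}
So after constraint 1: D(U) = {3,5}

Answer: {3,5}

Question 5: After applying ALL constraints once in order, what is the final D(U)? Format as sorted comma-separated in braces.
Constraint 1 (Y < U) on D(Y)={2,3,4} D(U)={1,3,5}: U {1,3,5}->{3,5}
Constraint 2 (W != Y) on D(W)={1,4,5} D(Y)={2,3,4}: no change
Constraint 3 (U < W) on D(U)={3,5} D(W)={1,4,5}: U {3,5}->{3}; W {1,4,5}->{4,5}
Constraint 4 (Y != W) on D(Y)={2,3,4} D(W)={4,5}: no change
So after all 4 constraints: D(U) = {3}

Answer: {3}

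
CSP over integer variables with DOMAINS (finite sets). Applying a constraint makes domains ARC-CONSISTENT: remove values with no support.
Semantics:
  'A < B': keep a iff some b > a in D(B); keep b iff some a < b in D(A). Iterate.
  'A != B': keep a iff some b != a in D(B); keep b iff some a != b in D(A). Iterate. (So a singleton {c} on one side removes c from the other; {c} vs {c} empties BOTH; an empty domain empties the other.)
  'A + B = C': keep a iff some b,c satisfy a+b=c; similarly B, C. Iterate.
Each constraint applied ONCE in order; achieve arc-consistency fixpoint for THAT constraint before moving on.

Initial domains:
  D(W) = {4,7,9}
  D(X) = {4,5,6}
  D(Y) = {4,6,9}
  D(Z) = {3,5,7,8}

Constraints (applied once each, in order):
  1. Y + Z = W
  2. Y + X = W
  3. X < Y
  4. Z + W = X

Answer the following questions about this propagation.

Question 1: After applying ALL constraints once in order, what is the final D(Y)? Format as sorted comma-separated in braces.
Answer: {}

Derivation:
Constraint 1 (Y + Z = W) on D(Y)={4,6,9} D(Z)={3,5,7,8} D(W)={4,7,9}: Y {4,6,9}->{4,6}; Z {3,5,7,8}->{3,5}; W {4,7,9}->{7,9}
Constraint 2 (Y + X = W) on D(Y)={4,6} D(X)={4,5,6} D(W)={7,9}: Y {4,6}->{4}; X {4,5,6}->{5}; W {7,9}->{9}
Constraint 3 (X < Y) on D(X)={5} D(Y)={4}: X {5}->{}; Y {4}->{}
Constraint 4 (Z + W = X) on D(Z)={3,5} D(W)={9} D(X)={}: Z {3,5}->{}; W {9}->{}
So after all 4 constraints: D(Y) = {}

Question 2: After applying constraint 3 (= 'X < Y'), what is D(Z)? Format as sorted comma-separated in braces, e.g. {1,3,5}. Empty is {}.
Constraint 1 (Y + Z = W) on D(Y)={4,6,9} D(Z)={3,5,7,8} D(W)={4,7,9}: Y {4,6,9}->{4,6}; Z {3,5,7,8}->{3,5}; W {4,7,9}->{7,9}
Constraint 2 (Y + X = W) on D(Y)={4,6} D(X)={4,5,6} D(W)={7,9}: Y {4,6}->{4}; X {4,5,6}->{5}; W {7,9}->{9}
Constraint 3 (X < Y) on D(X)={5} D(Y)={4}: X {5}->{}; Y {4}->{}
So after constraint 3: D(Z) = {3,5}

Answer: {3,5}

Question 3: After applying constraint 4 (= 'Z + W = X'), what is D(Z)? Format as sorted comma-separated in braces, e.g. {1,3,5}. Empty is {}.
Constraint 1 (Y + Z = W) on D(Y)={4,6,9} D(Z)={3,5,7,8} D(W)={4,7,9}: Y {4,6,9}->{4,6}; Z {3,5,7,8}->{3,5}; W {4,7,9}->{7,9}
Constraint 2 (Y + X = W) on D(Y)={4,6} D(X)={4,5,6} D(W)={7,9}: Y {4,6}->{4}; X {4,5,6}->{5}; W {7,9}->{9}
Constraint 3 (X < Y) on D(X)={5} D(Y)={4}: X {5}->{}; Y {4}->{}
Constraint 4 (Z + W = X) on D(Z)={3,5} D(W)={9} D(X)={}: Z {3,5}->{}; W {9}->{}
So after constraint 4: D(Z) = {}

Answer: {}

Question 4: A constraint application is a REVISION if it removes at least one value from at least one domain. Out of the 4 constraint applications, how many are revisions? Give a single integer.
Constraint 1 (Y + Z = W) on D(Y)={4,6,9} D(Z)={3,5,7,8} D(W)={4,7,9}: Y {4,6,9}->{4,6}; Z {3,5,7,8}->{3,5}; W {4,7,9}->{7,9} => REVISION
Constraint 2 (Y + X = W) on D(Y)={4,6} D(X)={4,5,6} D(W)={7,9}: Y {4,6}->{4}; X {4,5,6}->{5}; W {7,9}->{9} => REVISION
Constraint 3 (X < Y) on D(X)={5} D(Y)={4}: X {5}->{}; Y {4}->{} => REVISION
Constraint 4 (Z + W = X) on D(Z)={3,5} D(W)={9} D(X)={}: Z {3,5}->{}; W {9}->{} => REVISION
Total revisions = 4

Answer: 4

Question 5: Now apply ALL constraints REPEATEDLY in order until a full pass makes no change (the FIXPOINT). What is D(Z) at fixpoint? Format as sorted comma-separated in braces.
Answer: {}

Derivation:
pass 0 (initial): D(Z)={3,5,7,8}
pass 1: W {4,7,9}->{}; X {4,5,6}->{}; Y {4,6,9}->{}; Z {3,5,7,8}->{}
pass 2: no change
Fixpoint after 2 passes: D(Z) = {}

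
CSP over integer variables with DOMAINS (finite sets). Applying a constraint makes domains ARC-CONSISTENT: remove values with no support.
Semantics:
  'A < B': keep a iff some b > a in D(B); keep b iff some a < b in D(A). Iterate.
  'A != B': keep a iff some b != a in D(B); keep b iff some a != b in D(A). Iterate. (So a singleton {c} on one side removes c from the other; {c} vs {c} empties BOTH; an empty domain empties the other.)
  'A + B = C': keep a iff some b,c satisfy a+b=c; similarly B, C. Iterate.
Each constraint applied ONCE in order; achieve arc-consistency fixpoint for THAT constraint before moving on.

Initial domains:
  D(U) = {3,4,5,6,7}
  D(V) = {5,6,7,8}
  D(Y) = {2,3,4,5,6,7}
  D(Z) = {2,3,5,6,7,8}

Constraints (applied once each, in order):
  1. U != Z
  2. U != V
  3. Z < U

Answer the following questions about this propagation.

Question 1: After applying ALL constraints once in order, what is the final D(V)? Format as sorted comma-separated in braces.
Answer: {5,6,7,8}

Derivation:
Constraint 1 (U != Z) on D(U)={3,4,5,6,7} D(Z)={2,3,5,6,7,8}: no change
Constraint 2 (U != V) on D(U)={3,4,5,6,7} D(V)={5,6,7,8}: no change
Constraint 3 (Z < U) on D(Z)={2,3,5,6,7,8} D(U)={3,4,5,6,7}: Z {2,3,5,6,7,8}->{2,3,5,6}
So after all 3 constraints: D(V) = {5,6,7,8}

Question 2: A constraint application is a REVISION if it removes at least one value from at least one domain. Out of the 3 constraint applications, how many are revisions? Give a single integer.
Constraint 1 (U != Z) on D(U)={3,4,5,6,7} D(Z)={2,3,5,6,7,8}: no change => not a revision
Constraint 2 (U != V) on D(U)={3,4,5,6,7} D(V)={5,6,7,8}: no change => not a revision
Constraint 3 (Z < U) on D(Z)={2,3,5,6,7,8} D(U)={3,4,5,6,7}: Z {2,3,5,6,7,8}->{2,3,5,6} => REVISION
Total revisions = 1

Answer: 1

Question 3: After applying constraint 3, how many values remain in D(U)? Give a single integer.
Answer: 5

Derivation:
Constraint 1 (U != Z) on D(U)={3,4,5,6,7} D(Z)={2,3,5,6,7,8}: no change
Constraint 2 (U != V) on D(U)={3,4,5,6,7} D(V)={5,6,7,8}: no change
Constraint 3 (Z < U) on D(Z)={2,3,5,6,7,8} D(U)={3,4,5,6,7}: Z {2,3,5,6,7,8}->{2,3,5,6}
So after constraint 3: D(U)={3,4,5,6,7}, size = 5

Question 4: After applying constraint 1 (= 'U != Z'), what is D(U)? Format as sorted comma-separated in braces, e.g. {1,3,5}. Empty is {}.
Constraint 1 (U != Z) on D(U)={3,4,5,6,7} D(Z)={2,3,5,6,7,8}: no change
So after constraint 1: D(U) = {3,4,5,6,7}

Answer: {3,4,5,6,7}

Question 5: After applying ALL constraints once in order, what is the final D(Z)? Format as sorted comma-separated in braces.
Answer: {2,3,5,6}

Derivation:
Constraint 1 (U != Z) on D(U)={3,4,5,6,7} D(Z)={2,3,5,6,7,8}: no change
Constraint 2 (U != V) on D(U)={3,4,5,6,7} D(V)={5,6,7,8}: no change
Constraint 3 (Z < U) on D(Z)={2,3,5,6,7,8} D(U)={3,4,5,6,7}: Z {2,3,5,6,7,8}->{2,3,5,6}
So after all 3 constraints: D(Z) = {2,3,5,6}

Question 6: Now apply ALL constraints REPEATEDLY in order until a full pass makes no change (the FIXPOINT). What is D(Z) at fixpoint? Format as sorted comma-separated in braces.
pass 0 (initial): D(Z)={2,3,5,6,7,8}
pass 1: Z {2,3,5,6,7,8}->{2,3,5,6}
pass 2: no change
Fixpoint after 2 passes: D(Z) = {2,3,5,6}

Answer: {2,3,5,6}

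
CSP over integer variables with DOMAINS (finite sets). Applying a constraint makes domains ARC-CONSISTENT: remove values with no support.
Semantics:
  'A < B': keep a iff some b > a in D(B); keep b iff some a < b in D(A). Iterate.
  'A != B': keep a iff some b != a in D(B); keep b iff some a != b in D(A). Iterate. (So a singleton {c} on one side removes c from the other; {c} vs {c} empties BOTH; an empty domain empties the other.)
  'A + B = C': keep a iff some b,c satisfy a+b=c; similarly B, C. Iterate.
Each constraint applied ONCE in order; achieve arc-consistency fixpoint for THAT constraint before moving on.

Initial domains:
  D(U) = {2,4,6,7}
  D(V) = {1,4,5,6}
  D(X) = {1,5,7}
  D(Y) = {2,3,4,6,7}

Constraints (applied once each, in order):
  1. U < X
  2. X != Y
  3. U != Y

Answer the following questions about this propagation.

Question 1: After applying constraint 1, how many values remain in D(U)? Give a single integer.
Answer: 3

Derivation:
Constraint 1 (U < X) on D(U)={2,4,6,7} D(X)={1,5,7}: U {2,4,6,7}->{2,4,6}; X {1,5,7}->{5,7}
So after constraint 1: D(U)={2,4,6}, size = 3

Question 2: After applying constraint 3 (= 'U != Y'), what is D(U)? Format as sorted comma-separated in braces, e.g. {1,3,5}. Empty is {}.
Answer: {2,4,6}

Derivation:
Constraint 1 (U < X) on D(U)={2,4,6,7} D(X)={1,5,7}: U {2,4,6,7}->{2,4,6}; X {1,5,7}->{5,7}
Constraint 2 (X != Y) on D(X)={5,7} D(Y)={2,3,4,6,7}: no change
Constraint 3 (U != Y) on D(U)={2,4,6} D(Y)={2,3,4,6,7}: no change
So after constraint 3: D(U) = {2,4,6}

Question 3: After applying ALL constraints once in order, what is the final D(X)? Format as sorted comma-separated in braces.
Constraint 1 (U < X) on D(U)={2,4,6,7} D(X)={1,5,7}: U {2,4,6,7}->{2,4,6}; X {1,5,7}->{5,7}
Constraint 2 (X != Y) on D(X)={5,7} D(Y)={2,3,4,6,7}: no change
Constraint 3 (U != Y) on D(U)={2,4,6} D(Y)={2,3,4,6,7}: no change
So after all 3 constraints: D(X) = {5,7}

Answer: {5,7}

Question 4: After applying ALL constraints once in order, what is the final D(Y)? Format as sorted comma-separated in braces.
Answer: {2,3,4,6,7}

Derivation:
Constraint 1 (U < X) on D(U)={2,4,6,7} D(X)={1,5,7}: U {2,4,6,7}->{2,4,6}; X {1,5,7}->{5,7}
Constraint 2 (X != Y) on D(X)={5,7} D(Y)={2,3,4,6,7}: no change
Constraint 3 (U != Y) on D(U)={2,4,6} D(Y)={2,3,4,6,7}: no change
So after all 3 constraints: D(Y) = {2,3,4,6,7}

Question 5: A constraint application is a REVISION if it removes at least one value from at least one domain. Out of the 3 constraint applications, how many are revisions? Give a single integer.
Constraint 1 (U < X) on D(U)={2,4,6,7} D(X)={1,5,7}: U {2,4,6,7}->{2,4,6}; X {1,5,7}->{5,7} => REVISION
Constraint 2 (X != Y) on D(X)={5,7} D(Y)={2,3,4,6,7}: no change => not a revision
Constraint 3 (U != Y) on D(U)={2,4,6} D(Y)={2,3,4,6,7}: no change => not a revision
Total revisions = 1

Answer: 1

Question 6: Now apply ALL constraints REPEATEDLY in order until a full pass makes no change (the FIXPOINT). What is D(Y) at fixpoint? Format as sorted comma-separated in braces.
pass 0 (initial): D(Y)={2,3,4,6,7}
pass 1: U {2,4,6,7}->{2,4,6}; X {1,5,7}->{5,7}
pass 2: no change
Fixpoint after 2 passes: D(Y) = {2,3,4,6,7}

Answer: {2,3,4,6,7}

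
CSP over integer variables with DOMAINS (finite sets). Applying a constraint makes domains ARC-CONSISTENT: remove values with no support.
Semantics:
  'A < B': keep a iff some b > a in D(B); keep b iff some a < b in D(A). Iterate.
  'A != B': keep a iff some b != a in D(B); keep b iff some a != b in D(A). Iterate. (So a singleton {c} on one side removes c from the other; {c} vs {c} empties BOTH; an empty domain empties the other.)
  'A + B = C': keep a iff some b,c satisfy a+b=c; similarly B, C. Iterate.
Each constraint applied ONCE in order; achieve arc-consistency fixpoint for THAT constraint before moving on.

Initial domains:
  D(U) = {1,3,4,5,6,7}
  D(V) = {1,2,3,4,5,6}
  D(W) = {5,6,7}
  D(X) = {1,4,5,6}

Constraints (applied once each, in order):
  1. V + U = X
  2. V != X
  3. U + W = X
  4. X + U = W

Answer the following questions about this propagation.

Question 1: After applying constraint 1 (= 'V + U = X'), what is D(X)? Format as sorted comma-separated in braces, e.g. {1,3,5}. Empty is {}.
Answer: {4,5,6}

Derivation:
Constraint 1 (V + U = X) on D(V)={1,2,3,4,5,6} D(U)={1,3,4,5,6,7} D(X)={1,4,5,6}: V {1,2,3,4,5,6}->{1,2,3,4,5}; U {1,3,4,5,6,7}->{1,3,4,5}; X {1,4,5,6}->{4,5,6}
So after constraint 1: D(X) = {4,5,6}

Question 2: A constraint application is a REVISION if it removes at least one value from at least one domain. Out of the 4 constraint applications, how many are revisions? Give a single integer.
Constraint 1 (V + U = X) on D(V)={1,2,3,4,5,6} D(U)={1,3,4,5,6,7} D(X)={1,4,5,6}: V {1,2,3,4,5,6}->{1,2,3,4,5}; U {1,3,4,5,6,7}->{1,3,4,5}; X {1,4,5,6}->{4,5,6} => REVISION
Constraint 2 (V != X) on D(V)={1,2,3,4,5} D(X)={4,5,6}: no change => not a revision
Constraint 3 (U + W = X) on D(U)={1,3,4,5} D(W)={5,6,7} D(X)={4,5,6}: U {1,3,4,5}->{1}; W {5,6,7}->{5}; X {4,5,6}->{6} => REVISION
Constraint 4 (X + U = W) on D(X)={6} D(U)={1} D(W)={5}: X {6}->{}; U {1}->{}; W {5}->{} => REVISION
Total revisions = 3

Answer: 3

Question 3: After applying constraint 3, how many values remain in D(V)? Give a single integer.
Constraint 1 (V + U = X) on D(V)={1,2,3,4,5,6} D(U)={1,3,4,5,6,7} D(X)={1,4,5,6}: V {1,2,3,4,5,6}->{1,2,3,4,5}; U {1,3,4,5,6,7}->{1,3,4,5}; X {1,4,5,6}->{4,5,6}
Constraint 2 (V != X) on D(V)={1,2,3,4,5} D(X)={4,5,6}: no change
Constraint 3 (U + W = X) on D(U)={1,3,4,5} D(W)={5,6,7} D(X)={4,5,6}: U {1,3,4,5}->{1}; W {5,6,7}->{5}; X {4,5,6}->{6}
So after constraint 3: D(V)={1,2,3,4,5}, size = 5

Answer: 5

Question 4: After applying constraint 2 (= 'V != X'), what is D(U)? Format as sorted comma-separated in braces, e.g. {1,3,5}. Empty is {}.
Answer: {1,3,4,5}

Derivation:
Constraint 1 (V + U = X) on D(V)={1,2,3,4,5,6} D(U)={1,3,4,5,6,7} D(X)={1,4,5,6}: V {1,2,3,4,5,6}->{1,2,3,4,5}; U {1,3,4,5,6,7}->{1,3,4,5}; X {1,4,5,6}->{4,5,6}
Constraint 2 (V != X) on D(V)={1,2,3,4,5} D(X)={4,5,6}: no change
So after constraint 2: D(U) = {1,3,4,5}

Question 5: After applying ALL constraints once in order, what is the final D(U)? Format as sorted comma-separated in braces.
Constraint 1 (V + U = X) on D(V)={1,2,3,4,5,6} D(U)={1,3,4,5,6,7} D(X)={1,4,5,6}: V {1,2,3,4,5,6}->{1,2,3,4,5}; U {1,3,4,5,6,7}->{1,3,4,5}; X {1,4,5,6}->{4,5,6}
Constraint 2 (V != X) on D(V)={1,2,3,4,5} D(X)={4,5,6}: no change
Constraint 3 (U + W = X) on D(U)={1,3,4,5} D(W)={5,6,7} D(X)={4,5,6}: U {1,3,4,5}->{1}; W {5,6,7}->{5}; X {4,5,6}->{6}
Constraint 4 (X + U = W) on D(X)={6} D(U)={1} D(W)={5}: X {6}->{}; U {1}->{}; W {5}->{}
So after all 4 constraints: D(U) = {}

Answer: {}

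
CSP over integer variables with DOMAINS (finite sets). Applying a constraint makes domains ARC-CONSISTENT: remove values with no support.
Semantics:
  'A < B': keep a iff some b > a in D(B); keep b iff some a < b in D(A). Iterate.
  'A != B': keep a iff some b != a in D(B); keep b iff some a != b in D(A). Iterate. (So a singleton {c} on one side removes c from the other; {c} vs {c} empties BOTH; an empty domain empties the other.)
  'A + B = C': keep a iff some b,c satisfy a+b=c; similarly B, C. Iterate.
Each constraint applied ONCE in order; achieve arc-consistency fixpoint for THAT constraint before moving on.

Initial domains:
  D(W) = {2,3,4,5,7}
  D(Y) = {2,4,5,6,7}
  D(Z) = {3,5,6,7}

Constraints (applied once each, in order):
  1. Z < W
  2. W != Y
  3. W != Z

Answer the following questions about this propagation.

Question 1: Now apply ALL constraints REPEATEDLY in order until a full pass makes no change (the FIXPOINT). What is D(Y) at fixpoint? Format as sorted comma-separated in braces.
Answer: {2,4,5,6,7}

Derivation:
pass 0 (initial): D(Y)={2,4,5,6,7}
pass 1: W {2,3,4,5,7}->{4,5,7}; Z {3,5,6,7}->{3,5,6}
pass 2: no change
Fixpoint after 2 passes: D(Y) = {2,4,5,6,7}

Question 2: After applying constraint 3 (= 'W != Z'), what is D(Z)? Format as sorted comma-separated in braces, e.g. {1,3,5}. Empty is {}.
Answer: {3,5,6}

Derivation:
Constraint 1 (Z < W) on D(Z)={3,5,6,7} D(W)={2,3,4,5,7}: Z {3,5,6,7}->{3,5,6}; W {2,3,4,5,7}->{4,5,7}
Constraint 2 (W != Y) on D(W)={4,5,7} D(Y)={2,4,5,6,7}: no change
Constraint 3 (W != Z) on D(W)={4,5,7} D(Z)={3,5,6}: no change
So after constraint 3: D(Z) = {3,5,6}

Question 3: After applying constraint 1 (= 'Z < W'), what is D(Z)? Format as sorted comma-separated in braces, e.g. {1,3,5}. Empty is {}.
Constraint 1 (Z < W) on D(Z)={3,5,6,7} D(W)={2,3,4,5,7}: Z {3,5,6,7}->{3,5,6}; W {2,3,4,5,7}->{4,5,7}
So after constraint 1: D(Z) = {3,5,6}

Answer: {3,5,6}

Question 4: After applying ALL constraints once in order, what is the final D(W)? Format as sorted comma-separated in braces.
Answer: {4,5,7}

Derivation:
Constraint 1 (Z < W) on D(Z)={3,5,6,7} D(W)={2,3,4,5,7}: Z {3,5,6,7}->{3,5,6}; W {2,3,4,5,7}->{4,5,7}
Constraint 2 (W != Y) on D(W)={4,5,7} D(Y)={2,4,5,6,7}: no change
Constraint 3 (W != Z) on D(W)={4,5,7} D(Z)={3,5,6}: no change
So after all 3 constraints: D(W) = {4,5,7}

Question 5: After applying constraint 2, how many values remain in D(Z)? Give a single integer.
Constraint 1 (Z < W) on D(Z)={3,5,6,7} D(W)={2,3,4,5,7}: Z {3,5,6,7}->{3,5,6}; W {2,3,4,5,7}->{4,5,7}
Constraint 2 (W != Y) on D(W)={4,5,7} D(Y)={2,4,5,6,7}: no change
So after constraint 2: D(Z)={3,5,6}, size = 3

Answer: 3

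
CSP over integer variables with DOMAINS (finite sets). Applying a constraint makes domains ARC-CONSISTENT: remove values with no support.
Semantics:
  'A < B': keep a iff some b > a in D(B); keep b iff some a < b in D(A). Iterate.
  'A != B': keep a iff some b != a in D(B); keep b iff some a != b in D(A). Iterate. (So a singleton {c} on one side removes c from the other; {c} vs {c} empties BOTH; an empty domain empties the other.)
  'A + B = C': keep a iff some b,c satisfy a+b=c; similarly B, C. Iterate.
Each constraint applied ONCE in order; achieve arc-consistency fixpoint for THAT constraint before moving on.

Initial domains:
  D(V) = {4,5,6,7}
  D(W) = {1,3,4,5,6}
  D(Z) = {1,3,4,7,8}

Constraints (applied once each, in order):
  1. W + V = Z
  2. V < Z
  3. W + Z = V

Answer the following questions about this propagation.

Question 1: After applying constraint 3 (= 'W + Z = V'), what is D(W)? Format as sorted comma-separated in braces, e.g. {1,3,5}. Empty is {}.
Constraint 1 (W + V = Z) on D(W)={1,3,4,5,6} D(V)={4,5,6,7} D(Z)={1,3,4,7,8}: W {1,3,4,5,6}->{1,3,4}; Z {1,3,4,7,8}->{7,8}
Constraint 2 (V < Z) on D(V)={4,5,6,7} D(Z)={7,8}: no change
Constraint 3 (W + Z = V) on D(W)={1,3,4} D(Z)={7,8} D(V)={4,5,6,7}: W {1,3,4}->{}; Z {7,8}->{}; V {4,5,6,7}->{}
So after constraint 3: D(W) = {}

Answer: {}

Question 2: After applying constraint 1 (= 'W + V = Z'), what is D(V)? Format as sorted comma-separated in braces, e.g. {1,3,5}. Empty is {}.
Answer: {4,5,6,7}

Derivation:
Constraint 1 (W + V = Z) on D(W)={1,3,4,5,6} D(V)={4,5,6,7} D(Z)={1,3,4,7,8}: W {1,3,4,5,6}->{1,3,4}; Z {1,3,4,7,8}->{7,8}
So after constraint 1: D(V) = {4,5,6,7}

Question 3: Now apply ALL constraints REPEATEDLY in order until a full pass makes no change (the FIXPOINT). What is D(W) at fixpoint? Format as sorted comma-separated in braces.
pass 0 (initial): D(W)={1,3,4,5,6}
pass 1: V {4,5,6,7}->{}; W {1,3,4,5,6}->{}; Z {1,3,4,7,8}->{}
pass 2: no change
Fixpoint after 2 passes: D(W) = {}

Answer: {}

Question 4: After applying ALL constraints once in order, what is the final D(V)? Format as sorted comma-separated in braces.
Constraint 1 (W + V = Z) on D(W)={1,3,4,5,6} D(V)={4,5,6,7} D(Z)={1,3,4,7,8}: W {1,3,4,5,6}->{1,3,4}; Z {1,3,4,7,8}->{7,8}
Constraint 2 (V < Z) on D(V)={4,5,6,7} D(Z)={7,8}: no change
Constraint 3 (W + Z = V) on D(W)={1,3,4} D(Z)={7,8} D(V)={4,5,6,7}: W {1,3,4}->{}; Z {7,8}->{}; V {4,5,6,7}->{}
So after all 3 constraints: D(V) = {}

Answer: {}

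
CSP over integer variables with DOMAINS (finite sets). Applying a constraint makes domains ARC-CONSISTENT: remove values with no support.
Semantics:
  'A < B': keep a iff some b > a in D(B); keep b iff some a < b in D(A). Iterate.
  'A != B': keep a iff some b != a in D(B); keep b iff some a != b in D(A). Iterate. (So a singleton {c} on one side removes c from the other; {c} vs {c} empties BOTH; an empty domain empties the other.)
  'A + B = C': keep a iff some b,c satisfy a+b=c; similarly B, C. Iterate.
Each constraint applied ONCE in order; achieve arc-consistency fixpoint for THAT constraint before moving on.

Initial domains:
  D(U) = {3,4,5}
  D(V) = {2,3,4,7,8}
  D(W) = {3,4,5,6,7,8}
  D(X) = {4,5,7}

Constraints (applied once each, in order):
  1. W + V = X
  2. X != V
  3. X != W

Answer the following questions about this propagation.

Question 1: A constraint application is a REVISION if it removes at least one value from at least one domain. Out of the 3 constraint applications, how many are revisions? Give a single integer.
Constraint 1 (W + V = X) on D(W)={3,4,5,6,7,8} D(V)={2,3,4,7,8} D(X)={4,5,7}: W {3,4,5,6,7,8}->{3,4,5}; V {2,3,4,7,8}->{2,3,4}; X {4,5,7}->{5,7} => REVISION
Constraint 2 (X != V) on D(X)={5,7} D(V)={2,3,4}: no change => not a revision
Constraint 3 (X != W) on D(X)={5,7} D(W)={3,4,5}: no change => not a revision
Total revisions = 1

Answer: 1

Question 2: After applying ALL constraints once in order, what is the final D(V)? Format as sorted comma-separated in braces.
Answer: {2,3,4}

Derivation:
Constraint 1 (W + V = X) on D(W)={3,4,5,6,7,8} D(V)={2,3,4,7,8} D(X)={4,5,7}: W {3,4,5,6,7,8}->{3,4,5}; V {2,3,4,7,8}->{2,3,4}; X {4,5,7}->{5,7}
Constraint 2 (X != V) on D(X)={5,7} D(V)={2,3,4}: no change
Constraint 3 (X != W) on D(X)={5,7} D(W)={3,4,5}: no change
So after all 3 constraints: D(V) = {2,3,4}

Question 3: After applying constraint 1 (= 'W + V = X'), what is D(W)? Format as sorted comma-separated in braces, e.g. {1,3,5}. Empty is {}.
Constraint 1 (W + V = X) on D(W)={3,4,5,6,7,8} D(V)={2,3,4,7,8} D(X)={4,5,7}: W {3,4,5,6,7,8}->{3,4,5}; V {2,3,4,7,8}->{2,3,4}; X {4,5,7}->{5,7}
So after constraint 1: D(W) = {3,4,5}

Answer: {3,4,5}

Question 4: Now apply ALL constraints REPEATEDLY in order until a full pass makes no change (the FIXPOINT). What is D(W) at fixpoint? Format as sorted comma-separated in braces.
pass 0 (initial): D(W)={3,4,5,6,7,8}
pass 1: V {2,3,4,7,8}->{2,3,4}; W {3,4,5,6,7,8}->{3,4,5}; X {4,5,7}->{5,7}
pass 2: no change
Fixpoint after 2 passes: D(W) = {3,4,5}

Answer: {3,4,5}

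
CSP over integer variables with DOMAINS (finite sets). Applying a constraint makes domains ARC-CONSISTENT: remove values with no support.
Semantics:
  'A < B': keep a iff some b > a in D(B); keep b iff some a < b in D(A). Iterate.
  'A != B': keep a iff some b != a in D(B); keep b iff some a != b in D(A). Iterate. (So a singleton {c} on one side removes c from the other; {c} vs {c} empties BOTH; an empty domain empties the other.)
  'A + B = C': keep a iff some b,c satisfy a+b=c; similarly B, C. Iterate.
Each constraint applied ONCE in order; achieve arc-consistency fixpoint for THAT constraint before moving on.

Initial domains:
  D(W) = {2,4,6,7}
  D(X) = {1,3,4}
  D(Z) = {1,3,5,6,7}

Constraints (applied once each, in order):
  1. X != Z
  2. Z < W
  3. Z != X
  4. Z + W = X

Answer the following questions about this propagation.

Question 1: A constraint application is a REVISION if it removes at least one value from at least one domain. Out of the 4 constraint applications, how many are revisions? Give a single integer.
Answer: 2

Derivation:
Constraint 1 (X != Z) on D(X)={1,3,4} D(Z)={1,3,5,6,7}: no change => not a revision
Constraint 2 (Z < W) on D(Z)={1,3,5,6,7} D(W)={2,4,6,7}: Z {1,3,5,6,7}->{1,3,5,6} => REVISION
Constraint 3 (Z != X) on D(Z)={1,3,5,6} D(X)={1,3,4}: no change => not a revision
Constraint 4 (Z + W = X) on D(Z)={1,3,5,6} D(W)={2,4,6,7} D(X)={1,3,4}: Z {1,3,5,6}->{1}; W {2,4,6,7}->{2}; X {1,3,4}->{3} => REVISION
Total revisions = 2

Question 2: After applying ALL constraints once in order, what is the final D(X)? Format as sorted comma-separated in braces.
Answer: {3}

Derivation:
Constraint 1 (X != Z) on D(X)={1,3,4} D(Z)={1,3,5,6,7}: no change
Constraint 2 (Z < W) on D(Z)={1,3,5,6,7} D(W)={2,4,6,7}: Z {1,3,5,6,7}->{1,3,5,6}
Constraint 3 (Z != X) on D(Z)={1,3,5,6} D(X)={1,3,4}: no change
Constraint 4 (Z + W = X) on D(Z)={1,3,5,6} D(W)={2,4,6,7} D(X)={1,3,4}: Z {1,3,5,6}->{1}; W {2,4,6,7}->{2}; X {1,3,4}->{3}
So after all 4 constraints: D(X) = {3}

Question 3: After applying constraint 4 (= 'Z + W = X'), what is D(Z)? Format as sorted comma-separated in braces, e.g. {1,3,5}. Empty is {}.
Answer: {1}

Derivation:
Constraint 1 (X != Z) on D(X)={1,3,4} D(Z)={1,3,5,6,7}: no change
Constraint 2 (Z < W) on D(Z)={1,3,5,6,7} D(W)={2,4,6,7}: Z {1,3,5,6,7}->{1,3,5,6}
Constraint 3 (Z != X) on D(Z)={1,3,5,6} D(X)={1,3,4}: no change
Constraint 4 (Z + W = X) on D(Z)={1,3,5,6} D(W)={2,4,6,7} D(X)={1,3,4}: Z {1,3,5,6}->{1}; W {2,4,6,7}->{2}; X {1,3,4}->{3}
So after constraint 4: D(Z) = {1}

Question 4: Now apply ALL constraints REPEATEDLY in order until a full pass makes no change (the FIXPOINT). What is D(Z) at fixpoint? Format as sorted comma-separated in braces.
pass 0 (initial): D(Z)={1,3,5,6,7}
pass 1: W {2,4,6,7}->{2}; X {1,3,4}->{3}; Z {1,3,5,6,7}->{1}
pass 2: no change
Fixpoint after 2 passes: D(Z) = {1}

Answer: {1}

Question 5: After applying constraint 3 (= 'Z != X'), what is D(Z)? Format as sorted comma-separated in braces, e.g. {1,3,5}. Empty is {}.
Answer: {1,3,5,6}

Derivation:
Constraint 1 (X != Z) on D(X)={1,3,4} D(Z)={1,3,5,6,7}: no change
Constraint 2 (Z < W) on D(Z)={1,3,5,6,7} D(W)={2,4,6,7}: Z {1,3,5,6,7}->{1,3,5,6}
Constraint 3 (Z != X) on D(Z)={1,3,5,6} D(X)={1,3,4}: no change
So after constraint 3: D(Z) = {1,3,5,6}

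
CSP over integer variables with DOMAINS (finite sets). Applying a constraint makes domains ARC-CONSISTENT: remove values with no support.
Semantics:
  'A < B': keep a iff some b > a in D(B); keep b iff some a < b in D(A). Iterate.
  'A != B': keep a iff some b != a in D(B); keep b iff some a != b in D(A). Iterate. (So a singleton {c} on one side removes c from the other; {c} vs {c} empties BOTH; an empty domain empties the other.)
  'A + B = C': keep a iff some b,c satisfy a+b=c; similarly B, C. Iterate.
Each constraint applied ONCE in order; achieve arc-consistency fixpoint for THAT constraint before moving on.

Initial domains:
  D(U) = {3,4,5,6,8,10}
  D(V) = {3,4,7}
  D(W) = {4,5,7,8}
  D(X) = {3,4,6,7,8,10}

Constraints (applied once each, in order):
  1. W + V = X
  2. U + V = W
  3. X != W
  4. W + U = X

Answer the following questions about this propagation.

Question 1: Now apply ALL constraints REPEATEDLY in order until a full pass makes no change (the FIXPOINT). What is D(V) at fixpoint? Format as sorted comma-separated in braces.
pass 0 (initial): D(V)={3,4,7}
pass 1: U {3,4,5,6,8,10}->{3}; V {3,4,7}->{3,4}; W {4,5,7,8}->{7}; X {3,4,6,7,8,10}->{10}
pass 2: U {3}->{}; V {3,4}->{}; W {7}->{}; X {10}->{}
pass 3: no change
Fixpoint after 3 passes: D(V) = {}

Answer: {}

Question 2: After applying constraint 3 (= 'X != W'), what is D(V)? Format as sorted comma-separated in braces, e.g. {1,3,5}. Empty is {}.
Answer: {3,4}

Derivation:
Constraint 1 (W + V = X) on D(W)={4,5,7,8} D(V)={3,4,7} D(X)={3,4,6,7,8,10}: W {4,5,7,8}->{4,5,7}; V {3,4,7}->{3,4}; X {3,4,6,7,8,10}->{7,8,10}
Constraint 2 (U + V = W) on D(U)={3,4,5,6,8,10} D(V)={3,4} D(W)={4,5,7}: U {3,4,5,6,8,10}->{3,4}; W {4,5,7}->{7}
Constraint 3 (X != W) on D(X)={7,8,10} D(W)={7}: X {7,8,10}->{8,10}
So after constraint 3: D(V) = {3,4}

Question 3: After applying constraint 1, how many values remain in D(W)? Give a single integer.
Constraint 1 (W + V = X) on D(W)={4,5,7,8} D(V)={3,4,7} D(X)={3,4,6,7,8,10}: W {4,5,7,8}->{4,5,7}; V {3,4,7}->{3,4}; X {3,4,6,7,8,10}->{7,8,10}
So after constraint 1: D(W)={4,5,7}, size = 3

Answer: 3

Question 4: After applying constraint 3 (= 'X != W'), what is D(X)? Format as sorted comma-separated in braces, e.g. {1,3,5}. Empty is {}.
Constraint 1 (W + V = X) on D(W)={4,5,7,8} D(V)={3,4,7} D(X)={3,4,6,7,8,10}: W {4,5,7,8}->{4,5,7}; V {3,4,7}->{3,4}; X {3,4,6,7,8,10}->{7,8,10}
Constraint 2 (U + V = W) on D(U)={3,4,5,6,8,10} D(V)={3,4} D(W)={4,5,7}: U {3,4,5,6,8,10}->{3,4}; W {4,5,7}->{7}
Constraint 3 (X != W) on D(X)={7,8,10} D(W)={7}: X {7,8,10}->{8,10}
So after constraint 3: D(X) = {8,10}

Answer: {8,10}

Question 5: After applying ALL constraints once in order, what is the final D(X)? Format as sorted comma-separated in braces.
Answer: {10}

Derivation:
Constraint 1 (W + V = X) on D(W)={4,5,7,8} D(V)={3,4,7} D(X)={3,4,6,7,8,10}: W {4,5,7,8}->{4,5,7}; V {3,4,7}->{3,4}; X {3,4,6,7,8,10}->{7,8,10}
Constraint 2 (U + V = W) on D(U)={3,4,5,6,8,10} D(V)={3,4} D(W)={4,5,7}: U {3,4,5,6,8,10}->{3,4}; W {4,5,7}->{7}
Constraint 3 (X != W) on D(X)={7,8,10} D(W)={7}: X {7,8,10}->{8,10}
Constraint 4 (W + U = X) on D(W)={7} D(U)={3,4} D(X)={8,10}: U {3,4}->{3}; X {8,10}->{10}
So after all 4 constraints: D(X) = {10}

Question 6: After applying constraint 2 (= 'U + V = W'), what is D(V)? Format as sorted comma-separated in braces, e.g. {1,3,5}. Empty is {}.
Constraint 1 (W + V = X) on D(W)={4,5,7,8} D(V)={3,4,7} D(X)={3,4,6,7,8,10}: W {4,5,7,8}->{4,5,7}; V {3,4,7}->{3,4}; X {3,4,6,7,8,10}->{7,8,10}
Constraint 2 (U + V = W) on D(U)={3,4,5,6,8,10} D(V)={3,4} D(W)={4,5,7}: U {3,4,5,6,8,10}->{3,4}; W {4,5,7}->{7}
So after constraint 2: D(V) = {3,4}

Answer: {3,4}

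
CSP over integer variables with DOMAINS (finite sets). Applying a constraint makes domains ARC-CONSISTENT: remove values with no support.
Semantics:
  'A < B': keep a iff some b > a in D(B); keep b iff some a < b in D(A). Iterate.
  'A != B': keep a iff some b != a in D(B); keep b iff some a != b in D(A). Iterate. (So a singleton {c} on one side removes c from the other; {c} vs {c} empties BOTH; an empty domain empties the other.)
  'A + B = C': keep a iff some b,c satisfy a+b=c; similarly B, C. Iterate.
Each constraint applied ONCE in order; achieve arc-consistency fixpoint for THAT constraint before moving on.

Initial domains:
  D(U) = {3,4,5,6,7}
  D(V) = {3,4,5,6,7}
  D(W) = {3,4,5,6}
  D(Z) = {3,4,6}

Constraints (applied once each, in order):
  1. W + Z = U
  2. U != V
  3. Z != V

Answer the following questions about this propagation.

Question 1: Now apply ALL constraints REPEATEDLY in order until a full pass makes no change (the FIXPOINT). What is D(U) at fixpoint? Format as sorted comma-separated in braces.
pass 0 (initial): D(U)={3,4,5,6,7}
pass 1: U {3,4,5,6,7}->{6,7}; W {3,4,5,6}->{3,4}; Z {3,4,6}->{3,4}
pass 2: no change
Fixpoint after 2 passes: D(U) = {6,7}

Answer: {6,7}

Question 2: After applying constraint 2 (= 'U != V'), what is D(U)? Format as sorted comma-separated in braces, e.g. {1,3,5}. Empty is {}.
Answer: {6,7}

Derivation:
Constraint 1 (W + Z = U) on D(W)={3,4,5,6} D(Z)={3,4,6} D(U)={3,4,5,6,7}: W {3,4,5,6}->{3,4}; Z {3,4,6}->{3,4}; U {3,4,5,6,7}->{6,7}
Constraint 2 (U != V) on D(U)={6,7} D(V)={3,4,5,6,7}: no change
So after constraint 2: D(U) = {6,7}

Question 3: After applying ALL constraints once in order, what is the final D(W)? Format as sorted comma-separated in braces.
Constraint 1 (W + Z = U) on D(W)={3,4,5,6} D(Z)={3,4,6} D(U)={3,4,5,6,7}: W {3,4,5,6}->{3,4}; Z {3,4,6}->{3,4}; U {3,4,5,6,7}->{6,7}
Constraint 2 (U != V) on D(U)={6,7} D(V)={3,4,5,6,7}: no change
Constraint 3 (Z != V) on D(Z)={3,4} D(V)={3,4,5,6,7}: no change
So after all 3 constraints: D(W) = {3,4}

Answer: {3,4}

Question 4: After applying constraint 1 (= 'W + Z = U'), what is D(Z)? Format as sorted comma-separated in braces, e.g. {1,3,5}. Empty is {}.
Answer: {3,4}

Derivation:
Constraint 1 (W + Z = U) on D(W)={3,4,5,6} D(Z)={3,4,6} D(U)={3,4,5,6,7}: W {3,4,5,6}->{3,4}; Z {3,4,6}->{3,4}; U {3,4,5,6,7}->{6,7}
So after constraint 1: D(Z) = {3,4}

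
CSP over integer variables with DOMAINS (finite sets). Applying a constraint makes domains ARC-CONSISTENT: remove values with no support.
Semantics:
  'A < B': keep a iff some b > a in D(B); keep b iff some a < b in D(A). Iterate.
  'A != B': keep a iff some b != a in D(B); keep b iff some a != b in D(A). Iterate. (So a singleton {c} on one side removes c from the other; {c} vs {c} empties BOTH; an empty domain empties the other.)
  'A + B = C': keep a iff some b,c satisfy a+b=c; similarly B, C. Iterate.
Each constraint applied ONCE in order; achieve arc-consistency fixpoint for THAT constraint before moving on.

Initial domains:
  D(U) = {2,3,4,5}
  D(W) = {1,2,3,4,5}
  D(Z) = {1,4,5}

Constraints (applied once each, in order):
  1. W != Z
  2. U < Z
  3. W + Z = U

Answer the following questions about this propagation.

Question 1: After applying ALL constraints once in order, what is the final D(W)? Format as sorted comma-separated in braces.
Constraint 1 (W != Z) on D(W)={1,2,3,4,5} D(Z)={1,4,5}: no change
Constraint 2 (U < Z) on D(U)={2,3,4,5} D(Z)={1,4,5}: U {2,3,4,5}->{2,3,4}; Z {1,4,5}->{4,5}
Constraint 3 (W + Z = U) on D(W)={1,2,3,4,5} D(Z)={4,5} D(U)={2,3,4}: W {1,2,3,4,5}->{}; Z {4,5}->{}; U {2,3,4}->{}
So after all 3 constraints: D(W) = {}

Answer: {}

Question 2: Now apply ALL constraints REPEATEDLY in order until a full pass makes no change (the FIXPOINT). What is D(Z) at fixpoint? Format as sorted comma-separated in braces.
pass 0 (initial): D(Z)={1,4,5}
pass 1: U {2,3,4,5}->{}; W {1,2,3,4,5}->{}; Z {1,4,5}->{}
pass 2: no change
Fixpoint after 2 passes: D(Z) = {}

Answer: {}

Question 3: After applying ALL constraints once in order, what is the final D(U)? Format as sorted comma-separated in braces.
Answer: {}

Derivation:
Constraint 1 (W != Z) on D(W)={1,2,3,4,5} D(Z)={1,4,5}: no change
Constraint 2 (U < Z) on D(U)={2,3,4,5} D(Z)={1,4,5}: U {2,3,4,5}->{2,3,4}; Z {1,4,5}->{4,5}
Constraint 3 (W + Z = U) on D(W)={1,2,3,4,5} D(Z)={4,5} D(U)={2,3,4}: W {1,2,3,4,5}->{}; Z {4,5}->{}; U {2,3,4}->{}
So after all 3 constraints: D(U) = {}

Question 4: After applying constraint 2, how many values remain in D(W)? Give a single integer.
Constraint 1 (W != Z) on D(W)={1,2,3,4,5} D(Z)={1,4,5}: no change
Constraint 2 (U < Z) on D(U)={2,3,4,5} D(Z)={1,4,5}: U {2,3,4,5}->{2,3,4}; Z {1,4,5}->{4,5}
So after constraint 2: D(W)={1,2,3,4,5}, size = 5

Answer: 5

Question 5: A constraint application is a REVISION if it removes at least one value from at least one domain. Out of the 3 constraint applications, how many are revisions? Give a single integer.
Answer: 2

Derivation:
Constraint 1 (W != Z) on D(W)={1,2,3,4,5} D(Z)={1,4,5}: no change => not a revision
Constraint 2 (U < Z) on D(U)={2,3,4,5} D(Z)={1,4,5}: U {2,3,4,5}->{2,3,4}; Z {1,4,5}->{4,5} => REVISION
Constraint 3 (W + Z = U) on D(W)={1,2,3,4,5} D(Z)={4,5} D(U)={2,3,4}: W {1,2,3,4,5}->{}; Z {4,5}->{}; U {2,3,4}->{} => REVISION
Total revisions = 2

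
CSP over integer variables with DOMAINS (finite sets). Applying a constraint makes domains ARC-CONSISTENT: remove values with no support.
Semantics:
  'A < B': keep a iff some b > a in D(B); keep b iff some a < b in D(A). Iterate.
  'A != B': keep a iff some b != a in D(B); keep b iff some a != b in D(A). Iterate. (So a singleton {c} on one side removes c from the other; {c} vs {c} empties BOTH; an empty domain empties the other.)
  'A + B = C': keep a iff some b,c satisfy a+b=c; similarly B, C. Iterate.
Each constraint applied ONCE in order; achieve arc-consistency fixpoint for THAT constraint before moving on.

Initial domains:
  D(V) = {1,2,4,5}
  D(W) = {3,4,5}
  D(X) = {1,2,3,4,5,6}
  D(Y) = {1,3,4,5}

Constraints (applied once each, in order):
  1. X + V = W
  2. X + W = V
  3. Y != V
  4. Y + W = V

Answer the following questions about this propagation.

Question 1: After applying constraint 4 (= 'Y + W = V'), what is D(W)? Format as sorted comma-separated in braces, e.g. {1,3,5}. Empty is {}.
Constraint 1 (X + V = W) on D(X)={1,2,3,4,5,6} D(V)={1,2,4,5} D(W)={3,4,5}: X {1,2,3,4,5,6}->{1,2,3,4}; V {1,2,4,5}->{1,2,4}
Constraint 2 (X + W = V) on D(X)={1,2,3,4} D(W)={3,4,5} D(V)={1,2,4}: X {1,2,3,4}->{1}; W {3,4,5}->{3}; V {1,2,4}->{4}
Constraint 3 (Y != V) on D(Y)={1,3,4,5} D(V)={4}: Y {1,3,4,5}->{1,3,5}
Constraint 4 (Y + W = V) on D(Y)={1,3,5} D(W)={3} D(V)={4}: Y {1,3,5}->{1}
So after constraint 4: D(W) = {3}

Answer: {3}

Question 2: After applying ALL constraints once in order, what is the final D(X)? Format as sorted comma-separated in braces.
Constraint 1 (X + V = W) on D(X)={1,2,3,4,5,6} D(V)={1,2,4,5} D(W)={3,4,5}: X {1,2,3,4,5,6}->{1,2,3,4}; V {1,2,4,5}->{1,2,4}
Constraint 2 (X + W = V) on D(X)={1,2,3,4} D(W)={3,4,5} D(V)={1,2,4}: X {1,2,3,4}->{1}; W {3,4,5}->{3}; V {1,2,4}->{4}
Constraint 3 (Y != V) on D(Y)={1,3,4,5} D(V)={4}: Y {1,3,4,5}->{1,3,5}
Constraint 4 (Y + W = V) on D(Y)={1,3,5} D(W)={3} D(V)={4}: Y {1,3,5}->{1}
So after all 4 constraints: D(X) = {1}

Answer: {1}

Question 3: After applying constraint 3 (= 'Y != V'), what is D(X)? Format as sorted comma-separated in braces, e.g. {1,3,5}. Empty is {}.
Constraint 1 (X + V = W) on D(X)={1,2,3,4,5,6} D(V)={1,2,4,5} D(W)={3,4,5}: X {1,2,3,4,5,6}->{1,2,3,4}; V {1,2,4,5}->{1,2,4}
Constraint 2 (X + W = V) on D(X)={1,2,3,4} D(W)={3,4,5} D(V)={1,2,4}: X {1,2,3,4}->{1}; W {3,4,5}->{3}; V {1,2,4}->{4}
Constraint 3 (Y != V) on D(Y)={1,3,4,5} D(V)={4}: Y {1,3,4,5}->{1,3,5}
So after constraint 3: D(X) = {1}

Answer: {1}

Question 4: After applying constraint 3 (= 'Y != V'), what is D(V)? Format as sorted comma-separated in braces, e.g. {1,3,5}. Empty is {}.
Constraint 1 (X + V = W) on D(X)={1,2,3,4,5,6} D(V)={1,2,4,5} D(W)={3,4,5}: X {1,2,3,4,5,6}->{1,2,3,4}; V {1,2,4,5}->{1,2,4}
Constraint 2 (X + W = V) on D(X)={1,2,3,4} D(W)={3,4,5} D(V)={1,2,4}: X {1,2,3,4}->{1}; W {3,4,5}->{3}; V {1,2,4}->{4}
Constraint 3 (Y != V) on D(Y)={1,3,4,5} D(V)={4}: Y {1,3,4,5}->{1,3,5}
So after constraint 3: D(V) = {4}

Answer: {4}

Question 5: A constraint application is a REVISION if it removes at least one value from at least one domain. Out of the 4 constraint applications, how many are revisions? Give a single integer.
Constraint 1 (X + V = W) on D(X)={1,2,3,4,5,6} D(V)={1,2,4,5} D(W)={3,4,5}: X {1,2,3,4,5,6}->{1,2,3,4}; V {1,2,4,5}->{1,2,4} => REVISION
Constraint 2 (X + W = V) on D(X)={1,2,3,4} D(W)={3,4,5} D(V)={1,2,4}: X {1,2,3,4}->{1}; W {3,4,5}->{3}; V {1,2,4}->{4} => REVISION
Constraint 3 (Y != V) on D(Y)={1,3,4,5} D(V)={4}: Y {1,3,4,5}->{1,3,5} => REVISION
Constraint 4 (Y + W = V) on D(Y)={1,3,5} D(W)={3} D(V)={4}: Y {1,3,5}->{1} => REVISION
Total revisions = 4

Answer: 4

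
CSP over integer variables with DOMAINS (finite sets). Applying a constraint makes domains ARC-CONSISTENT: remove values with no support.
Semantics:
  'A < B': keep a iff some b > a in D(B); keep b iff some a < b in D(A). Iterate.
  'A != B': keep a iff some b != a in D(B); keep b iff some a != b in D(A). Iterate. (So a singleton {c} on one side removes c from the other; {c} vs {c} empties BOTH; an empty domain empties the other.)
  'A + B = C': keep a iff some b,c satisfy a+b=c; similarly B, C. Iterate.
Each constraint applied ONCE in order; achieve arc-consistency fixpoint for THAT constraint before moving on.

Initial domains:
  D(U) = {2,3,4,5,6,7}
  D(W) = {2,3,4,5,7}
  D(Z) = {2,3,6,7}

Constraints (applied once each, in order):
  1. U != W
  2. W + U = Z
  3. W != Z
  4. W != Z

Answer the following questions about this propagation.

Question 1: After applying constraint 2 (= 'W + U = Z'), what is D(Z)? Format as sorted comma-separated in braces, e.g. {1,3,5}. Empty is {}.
Constraint 1 (U != W) on D(U)={2,3,4,5,6,7} D(W)={2,3,4,5,7}: no change
Constraint 2 (W + U = Z) on D(W)={2,3,4,5,7} D(U)={2,3,4,5,6,7} D(Z)={2,3,6,7}: W {2,3,4,5,7}->{2,3,4,5}; U {2,3,4,5,6,7}->{2,3,4,5}; Z {2,3,6,7}->{6,7}
So after constraint 2: D(Z) = {6,7}

Answer: {6,7}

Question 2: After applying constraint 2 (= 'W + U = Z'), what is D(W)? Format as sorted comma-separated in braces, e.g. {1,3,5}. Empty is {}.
Constraint 1 (U != W) on D(U)={2,3,4,5,6,7} D(W)={2,3,4,5,7}: no change
Constraint 2 (W + U = Z) on D(W)={2,3,4,5,7} D(U)={2,3,4,5,6,7} D(Z)={2,3,6,7}: W {2,3,4,5,7}->{2,3,4,5}; U {2,3,4,5,6,7}->{2,3,4,5}; Z {2,3,6,7}->{6,7}
So after constraint 2: D(W) = {2,3,4,5}

Answer: {2,3,4,5}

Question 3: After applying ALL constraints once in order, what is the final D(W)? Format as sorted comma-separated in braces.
Answer: {2,3,4,5}

Derivation:
Constraint 1 (U != W) on D(U)={2,3,4,5,6,7} D(W)={2,3,4,5,7}: no change
Constraint 2 (W + U = Z) on D(W)={2,3,4,5,7} D(U)={2,3,4,5,6,7} D(Z)={2,3,6,7}: W {2,3,4,5,7}->{2,3,4,5}; U {2,3,4,5,6,7}->{2,3,4,5}; Z {2,3,6,7}->{6,7}
Constraint 3 (W != Z) on D(W)={2,3,4,5} D(Z)={6,7}: no change
Constraint 4 (W != Z) on D(W)={2,3,4,5} D(Z)={6,7}: no change
So after all 4 constraints: D(W) = {2,3,4,5}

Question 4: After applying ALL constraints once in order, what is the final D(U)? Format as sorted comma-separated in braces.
Answer: {2,3,4,5}

Derivation:
Constraint 1 (U != W) on D(U)={2,3,4,5,6,7} D(W)={2,3,4,5,7}: no change
Constraint 2 (W + U = Z) on D(W)={2,3,4,5,7} D(U)={2,3,4,5,6,7} D(Z)={2,3,6,7}: W {2,3,4,5,7}->{2,3,4,5}; U {2,3,4,5,6,7}->{2,3,4,5}; Z {2,3,6,7}->{6,7}
Constraint 3 (W != Z) on D(W)={2,3,4,5} D(Z)={6,7}: no change
Constraint 4 (W != Z) on D(W)={2,3,4,5} D(Z)={6,7}: no change
So after all 4 constraints: D(U) = {2,3,4,5}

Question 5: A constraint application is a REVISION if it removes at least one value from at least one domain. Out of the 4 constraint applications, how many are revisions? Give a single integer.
Answer: 1

Derivation:
Constraint 1 (U != W) on D(U)={2,3,4,5,6,7} D(W)={2,3,4,5,7}: no change => not a revision
Constraint 2 (W + U = Z) on D(W)={2,3,4,5,7} D(U)={2,3,4,5,6,7} D(Z)={2,3,6,7}: W {2,3,4,5,7}->{2,3,4,5}; U {2,3,4,5,6,7}->{2,3,4,5}; Z {2,3,6,7}->{6,7} => REVISION
Constraint 3 (W != Z) on D(W)={2,3,4,5} D(Z)={6,7}: no change => not a revision
Constraint 4 (W != Z) on D(W)={2,3,4,5} D(Z)={6,7}: no change => not a revision
Total revisions = 1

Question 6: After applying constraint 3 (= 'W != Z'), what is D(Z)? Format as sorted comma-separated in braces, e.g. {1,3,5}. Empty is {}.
Answer: {6,7}

Derivation:
Constraint 1 (U != W) on D(U)={2,3,4,5,6,7} D(W)={2,3,4,5,7}: no change
Constraint 2 (W + U = Z) on D(W)={2,3,4,5,7} D(U)={2,3,4,5,6,7} D(Z)={2,3,6,7}: W {2,3,4,5,7}->{2,3,4,5}; U {2,3,4,5,6,7}->{2,3,4,5}; Z {2,3,6,7}->{6,7}
Constraint 3 (W != Z) on D(W)={2,3,4,5} D(Z)={6,7}: no change
So after constraint 3: D(Z) = {6,7}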